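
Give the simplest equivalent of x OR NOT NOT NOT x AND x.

x OR NOT NOT NOT x AND x
= x OR NOT x AND x
= x

x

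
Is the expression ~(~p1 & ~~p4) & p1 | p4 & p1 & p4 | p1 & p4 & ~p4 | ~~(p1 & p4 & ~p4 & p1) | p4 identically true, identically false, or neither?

~(~p1 & ~~p4) & p1 | p4 & p1 & p4 | p1 & p4 & ~p4 | ~~(p1 & p4 & ~p4 & p1) | p4
= ~(~p1 & ~~p4) & p1 | p4 & p1 & p4 | p1 & p4 & ~p4 | p1 & p4 & ~p4 & p1 | p4   — double negation
= (p1 | ~p4) & p1 | p4 & p1 & p4 | p1 & p4 & ~p4 | p1 & p4 & ~p4 & p1 | p4   — De Morgan
= (p1 | ~p4) & p1 | p4 & p1 & p4 | p1 & p4 & ~p4 | p4   — absorption
= p1 | p4 & p1 & p4 | p1 & p4 & ~p4 | p4   — absorption
= p1 | p1 & p4 | p4   — distribution
= p1 | p4   — absorption
This depends on p1, p4, so it is not a constant.

neither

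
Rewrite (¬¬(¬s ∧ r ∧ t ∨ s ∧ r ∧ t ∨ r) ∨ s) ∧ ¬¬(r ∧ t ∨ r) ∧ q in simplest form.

r ∧ q

(¬¬(¬s ∧ r ∧ t ∨ s ∧ r ∧ t ∨ r) ∨ s) ∧ ¬¬(r ∧ t ∨ r) ∧ q
= (¬¬(r ∧ t ∨ r) ∨ s) ∧ ¬¬(r ∧ t ∨ r) ∧ q
= ¬¬(r ∧ t ∨ r) ∧ q
= (r ∧ t ∨ r) ∧ q
= r ∧ q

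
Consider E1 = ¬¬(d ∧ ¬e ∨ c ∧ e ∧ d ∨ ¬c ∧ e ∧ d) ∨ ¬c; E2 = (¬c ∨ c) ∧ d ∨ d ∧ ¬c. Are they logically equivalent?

No

E1: ¬¬(d ∧ ¬e ∨ c ∧ e ∧ d ∨ ¬c ∧ e ∧ d) ∨ ¬c
    = ¬¬(d ∧ ¬e ∨ e ∧ d) ∨ ¬c
    = ¬¬d ∨ ¬c
    = d ∨ ¬c
E2: (¬c ∨ c) ∧ d ∨ d ∧ ¬c
    = d ∨ d ∧ ¬c
    = d
These differ: at c=0, d=0, e=0, E1 = 1 but E2 = 0.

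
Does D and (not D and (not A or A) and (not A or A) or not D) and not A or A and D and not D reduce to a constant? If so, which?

yes, False

D and (not D and (not A or A) and (not A or A) or not D) and not A or A and D and not D
= D and (not D and (not A or A) or not D) and not A or A and D and not D   (idempotence)
= D and (not D or not D) and not A or A and D and not D   (complement / identity)
= D and not D and not A or A and D and not D   (idempotence)
= D and not D   (distribution)
= False   (complement)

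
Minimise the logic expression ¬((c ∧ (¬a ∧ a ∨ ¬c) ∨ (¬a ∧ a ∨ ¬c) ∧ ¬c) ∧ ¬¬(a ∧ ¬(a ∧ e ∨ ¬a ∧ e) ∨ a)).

¬((c ∧ (¬a ∧ a ∨ ¬c) ∨ (¬a ∧ a ∨ ¬c) ∧ ¬c) ∧ ¬¬(a ∧ ¬(a ∧ e ∨ ¬a ∧ e) ∨ a))
= ¬((¬a ∧ a ∨ ¬c) ∧ ¬¬(a ∧ ¬(a ∧ e ∨ ¬a ∧ e) ∨ a))   — distribution
= ¬((¬a ∧ a ∨ ¬c) ∧ ¬¬(a ∧ ¬e ∨ a))   — distribution
= ¬(¬c ∧ ¬¬(a ∧ ¬e ∨ a))   — complement / identity
= ¬(¬c ∧ ¬¬a)   — absorption
= c ∨ ¬a   — De Morgan

c ∨ ¬a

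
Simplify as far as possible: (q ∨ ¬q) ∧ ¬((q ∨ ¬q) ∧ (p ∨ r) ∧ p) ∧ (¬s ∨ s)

(q ∨ ¬q) ∧ ¬((q ∨ ¬q) ∧ (p ∨ r) ∧ p) ∧ (¬s ∨ s)
= (q ∨ ¬q) ∧ ¬((q ∨ ¬q) ∧ (p ∨ r) ∧ p)
= (q ∨ ¬q) ∧ ¬((p ∨ r) ∧ p)
= (q ∨ ¬q) ∧ ¬p
= ¬p

¬p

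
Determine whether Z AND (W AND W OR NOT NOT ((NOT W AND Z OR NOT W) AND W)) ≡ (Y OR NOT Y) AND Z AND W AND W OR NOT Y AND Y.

E1: Z AND (W AND W OR NOT NOT ((NOT W AND Z OR NOT W) AND W))
    = Z AND (W AND W OR (NOT W AND Z OR NOT W) AND W)
    = Z AND (W AND W OR NOT W AND W)
    = Z AND W
E2: (Y OR NOT Y) AND Z AND W AND W OR NOT Y AND Y
    = (Y OR NOT Y) AND Z AND W AND W
    = (Y OR NOT Y) AND Z AND W
    = Z AND W
Both reduce to Z AND W, so they are equivalent.

Yes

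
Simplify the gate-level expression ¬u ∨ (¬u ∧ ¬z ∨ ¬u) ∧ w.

¬u

¬u ∨ (¬u ∧ ¬z ∨ ¬u) ∧ w
= ¬u ∨ ¬u ∧ w   (absorption)
= ¬u   (absorption)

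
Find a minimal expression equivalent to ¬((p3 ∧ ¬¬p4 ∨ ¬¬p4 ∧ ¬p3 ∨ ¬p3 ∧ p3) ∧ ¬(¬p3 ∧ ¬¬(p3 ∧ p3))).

¬((p3 ∧ ¬¬p4 ∨ ¬¬p4 ∧ ¬p3 ∨ ¬p3 ∧ p3) ∧ ¬(¬p3 ∧ ¬¬(p3 ∧ p3)))
= ¬((¬¬p4 ∨ ¬p3 ∧ p3) ∧ ¬(¬p3 ∧ ¬¬(p3 ∧ p3)))
= ¬(¬¬p4 ∧ ¬(¬p3 ∧ ¬¬(p3 ∧ p3)))
= ¬(¬¬p4 ∧ ¬(¬p3 ∧ ¬¬p3))
= ¬(¬¬p4 ∧ (p3 ∨ ¬p3))
= ¬¬¬p4
= ¬p4

¬p4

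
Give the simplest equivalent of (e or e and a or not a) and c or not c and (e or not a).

e or not a

(e or e and a or not a) and c or not c and (e or not a)
= (e or not a) and c or not c and (e or not a)   (absorption)
= e or not a   (distribution)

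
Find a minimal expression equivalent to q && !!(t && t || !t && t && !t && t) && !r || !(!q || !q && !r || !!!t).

q && t

q && !!(t && t || !t && t && !t && t) && !r || !(!q || !q && !r || !!!t)
= q && !!(t && t || !t && t && !t && t) && !r || !(!q || !!!t)   (absorption)
= q && !!(t && t || !t && t && !t && t) && !r || q && !!t   (De Morgan)
= q && !!(t && t || !t && t) && !r || q && !!t   (idempotence)
= q && !!t && !r || q && !!t   (distribution)
= q && !!t   (absorption)
= q && t   (double negation)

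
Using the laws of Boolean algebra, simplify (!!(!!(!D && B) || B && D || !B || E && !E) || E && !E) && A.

A

(!!(!!(!D && B) || B && D || !B || E && !E) || E && !E) && A
= (!!(!D && B) || B && D || !B || E && !E || E && !E) && A
= (!D && B || B && D || !B || E && !E || E && !E) && A
= (B || !B || E && !E || E && !E) && A
= (B || !B || E && !E) && A
= (B || !B) && A
= A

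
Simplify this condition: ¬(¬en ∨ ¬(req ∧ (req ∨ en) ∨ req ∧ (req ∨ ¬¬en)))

¬(¬en ∨ ¬(req ∧ (req ∨ en) ∨ req ∧ (req ∨ ¬¬en)))
= ¬(¬en ∨ ¬(req ∧ (req ∨ en) ∨ req ∧ (req ∨ en)))   — double negation
= ¬(¬en ∨ ¬(req ∧ (req ∨ en)))   — idempotence
= en ∧ req ∧ (req ∨ en)   — De Morgan
= en ∧ req   — absorption

en ∧ req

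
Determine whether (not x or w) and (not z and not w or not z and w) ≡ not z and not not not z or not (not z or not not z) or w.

E1: (not x or w) and (not z and not w or not z and w)
    = (not x or w) and not z   — distribution
E2: not z and not not not z or not (not z or not not z) or w
    = not z and not z or not (not z or not not z) or w   — double negation
    = not z and not z or z and not z or w   — De Morgan
    = not z or w   — distribution
These differ: at w=1, x=1, z=1, E1 = 0 but E2 = 1.

No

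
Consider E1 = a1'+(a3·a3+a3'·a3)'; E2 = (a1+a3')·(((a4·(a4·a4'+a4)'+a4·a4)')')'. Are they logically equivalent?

E1: a1'+(a3·a3+a3'·a3)'
    = a1'+a3'   — distribution
E2: (a1+a3')·(((a4·(a4·a4'+a4)'+a4·a4)')')'
    = (a1+a3')·(((a4·a4'+a4·a4)')')'   — complement / identity
    = (a1+a3')·((a4')')'   — distribution
    = (a1+a3')·a4'   — double negation
These differ: at a1=0, a3=1, a4=1, E1 = 1 but E2 = 0.

No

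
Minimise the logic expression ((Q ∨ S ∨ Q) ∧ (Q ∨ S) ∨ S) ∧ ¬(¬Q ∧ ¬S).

((Q ∨ S ∨ Q) ∧ (Q ∨ S) ∨ S) ∧ ¬(¬Q ∧ ¬S)
= (Q ∨ S ∨ S) ∧ ¬(¬Q ∧ ¬S)   (absorption)
= (Q ∨ S ∨ S) ∧ (Q ∨ S)   (De Morgan)
= Q ∨ S   (absorption)

Q ∨ S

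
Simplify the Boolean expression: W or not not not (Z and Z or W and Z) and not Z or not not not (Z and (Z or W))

W or not Z

W or not not not (Z and Z or W and Z) and not Z or not not not (Z and (Z or W))
= W or not not not (Z and (Z or W)) and not Z or not not not (Z and (Z or W))   (distribution)
= W or not not not (Z and (Z or W))   (absorption)
= W or not not not Z   (absorption)
= W or not Z   (double negation)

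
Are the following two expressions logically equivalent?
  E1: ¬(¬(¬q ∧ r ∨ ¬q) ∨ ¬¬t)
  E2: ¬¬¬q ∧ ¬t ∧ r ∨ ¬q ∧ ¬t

E1: ¬(¬(¬q ∧ r ∨ ¬q) ∨ ¬¬t)
    = ¬(¬¬q ∨ ¬¬t)
    = ¬q ∧ ¬t
E2: ¬¬¬q ∧ ¬t ∧ r ∨ ¬q ∧ ¬t
    = ¬q ∧ ¬t ∧ r ∨ ¬q ∧ ¬t
    = ¬q ∧ ¬t
Both reduce to ¬q ∧ ¬t, so they are equivalent.

Yes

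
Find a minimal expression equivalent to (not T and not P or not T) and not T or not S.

not T or not S

(not T and not P or not T) and not T or not S
= not T and not T or not S   [absorption]
= not T or not S   [idempotence]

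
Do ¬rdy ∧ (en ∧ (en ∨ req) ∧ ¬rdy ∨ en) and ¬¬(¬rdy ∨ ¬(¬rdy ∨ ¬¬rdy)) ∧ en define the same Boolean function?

E1: ¬rdy ∧ (en ∧ (en ∨ req) ∧ ¬rdy ∨ en)
    = ¬rdy ∧ (en ∧ ¬rdy ∨ en)   — absorption
    = ¬rdy ∧ en   — absorption
E2: ¬¬(¬rdy ∨ ¬(¬rdy ∨ ¬¬rdy)) ∧ en
    = (¬rdy ∨ ¬(¬rdy ∨ ¬¬rdy)) ∧ en   — double negation
    = (¬rdy ∨ rdy ∧ ¬rdy) ∧ en   — De Morgan
    = ¬rdy ∧ en   — complement / identity
Both reduce to ¬rdy ∧ en, so they are equivalent.

Yes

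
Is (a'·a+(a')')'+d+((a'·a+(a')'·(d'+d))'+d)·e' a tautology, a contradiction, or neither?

(a'·a+(a')')'+d+((a'·a+(a')'·(d'+d))'+d)·e'
= (a'·a+(a')')'+d+((a'·a+(a')')'+d)·e'   — complement / identity
= (a'·a+(a')')'+d   — absorption
= ((a')')'+d   — complement / identity
= a'+d   — double negation
This depends on a, d, so it is not a constant.

neither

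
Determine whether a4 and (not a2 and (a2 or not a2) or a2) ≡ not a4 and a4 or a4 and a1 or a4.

E1: a4 and (not a2 and (a2 or not a2) or a2)
    = a4 and (not a2 or a2)
    = a4
E2: not a4 and a4 or a4 and a1 or a4
    = not a4 and a4 or a4
    = a4
Both reduce to a4, so they are equivalent.

Yes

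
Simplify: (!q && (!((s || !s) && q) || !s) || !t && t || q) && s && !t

(!q && (!((s || !s) && q) || !s) || !t && t || q) && s && !t
= (!q && (!((s || !s) && q) || !s) || q) && s && !t
= (!q && (!q || !s) || q) && s && !t
= (!q || q) && s && !t
= s && !t

s && !t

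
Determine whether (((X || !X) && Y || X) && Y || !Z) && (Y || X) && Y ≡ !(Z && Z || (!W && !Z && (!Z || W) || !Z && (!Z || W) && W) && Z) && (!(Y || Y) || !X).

No

E1: (((X || !X) && Y || X) && Y || !Z) && (Y || X) && Y
    = ((Y || X) && Y || !Z) && (Y || X) && Y   — complement / identity
    = (Y || X) && Y   — absorption
    = Y   — absorption
E2: !(Z && Z || (!W && !Z && (!Z || W) || !Z && (!Z || W) && W) && Z) && (!(Y || Y) || !X)
    = !(Z && Z || !Z && (!Z || W) && Z) && (!(Y || Y) || !X)   — distribution
    = !(Z && Z || !Z && Z) && (!(Y || Y) || !X)   — absorption
    = !Z && (!(Y || Y) || !X)   — distribution
    = !Z && (!Y || !X)   — idempotence
These differ: at W=0, X=1, Y=1, Z=1, E1 = 1 but E2 = 0.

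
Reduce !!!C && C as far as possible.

false

!!!C && C
= !C && C
= false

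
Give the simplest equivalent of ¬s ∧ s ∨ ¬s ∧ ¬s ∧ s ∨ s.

¬s ∧ s ∨ ¬s ∧ ¬s ∧ s ∨ s
= ¬s ∧ s ∨ ¬s ∧ s ∨ s   — idempotence
= ¬s ∧ s ∨ s   — idempotence
= s   — complement / identity

s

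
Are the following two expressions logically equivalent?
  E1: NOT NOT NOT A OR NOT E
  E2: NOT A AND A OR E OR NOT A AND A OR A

No

E1: NOT NOT NOT A OR NOT E
    = NOT A OR NOT E   — double negation
E2: NOT A AND A OR E OR NOT A AND A OR A
    = E OR NOT A AND A OR A   — complement / identity
    = E OR A   — complement / identity
These differ: at A=0, E=0, E1 = 1 but E2 = 0.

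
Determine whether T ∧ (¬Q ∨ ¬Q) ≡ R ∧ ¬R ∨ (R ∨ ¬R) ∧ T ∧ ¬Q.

Yes

E1: T ∧ (¬Q ∨ ¬Q)
    = T ∧ ¬Q   (idempotence)
E2: R ∧ ¬R ∨ (R ∨ ¬R) ∧ T ∧ ¬Q
    = (R ∨ ¬R) ∧ T ∧ ¬Q   (complement / identity)
    = T ∧ ¬Q   (complement / identity)
Both reduce to T ∧ ¬Q, so they are equivalent.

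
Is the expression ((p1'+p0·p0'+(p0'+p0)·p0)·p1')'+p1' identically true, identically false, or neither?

((p1'+p0·p0'+(p0'+p0)·p0)·p1')'+p1'
= ((p1'+p0·p0'+p0)·p1')'+p1'   — complement / identity
= ((p1'+p0)·p1')'+p1'   — complement / identity
= (p1')'+p1'   — absorption
= p1+p1'   — double negation
= 1   — complement

identically true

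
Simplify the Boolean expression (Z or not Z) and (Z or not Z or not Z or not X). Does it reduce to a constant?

(Z or not Z) and (Z or not Z or not Z or not X)
= (Z or not Z) and (Z or not Z or not X)   [idempotence]
= Z or not Z   [absorption]
= True   [complement]

True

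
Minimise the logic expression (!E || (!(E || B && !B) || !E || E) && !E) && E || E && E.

E

(!E || (!(E || B && !B) || !E || E) && !E) && E || E && E
= (!E || (!E || !E || E) && !E) && E || E && E   — complement / identity
= (!E || (!E || E) && !E) && E || E && E   — idempotence
= (!E || !E) && E || E && E   — complement / identity
= !E && E || E && E   — idempotence
= E   — distribution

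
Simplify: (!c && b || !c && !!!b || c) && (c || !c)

(!c && b || !c && !!!b || c) && (c || !c)
= (!c && b || !c && !b || c) && (c || !c)   [double negation]
= (!c || c) && (c || !c)   [distribution]
= !c || c   [complement / identity]
= true   [complement]

true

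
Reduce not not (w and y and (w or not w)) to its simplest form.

w and y

not not (w and y and (w or not w))
= w and y and (w or not w)   [double negation]
= w and y   [complement / identity]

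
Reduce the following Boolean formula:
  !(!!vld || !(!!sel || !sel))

!vld

!(!!vld || !(!!sel || !sel))
= !(!!vld || !sel && sel)   [De Morgan]
= !!!vld   [complement / identity]
= !vld   [double negation]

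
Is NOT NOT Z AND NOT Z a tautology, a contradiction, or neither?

NOT NOT Z AND NOT Z
= Z AND NOT Z
= FALSE

contradiction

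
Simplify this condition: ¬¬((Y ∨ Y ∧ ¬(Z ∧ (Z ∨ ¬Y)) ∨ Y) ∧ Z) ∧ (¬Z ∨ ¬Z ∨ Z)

Y ∧ Z

¬¬((Y ∨ Y ∧ ¬(Z ∧ (Z ∨ ¬Y)) ∨ Y) ∧ Z) ∧ (¬Z ∨ ¬Z ∨ Z)
= ¬¬((Y ∨ Y ∧ ¬Z ∨ Y) ∧ Z) ∧ (¬Z ∨ ¬Z ∨ Z)
= ¬¬((Y ∨ Y ∧ ¬Z ∨ Y) ∧ Z) ∧ (¬Z ∨ Z)
= ¬¬((Y ∨ Y) ∧ Z) ∧ (¬Z ∨ Z)
= (Y ∨ Y) ∧ Z ∧ (¬Z ∨ Z)
= Y ∧ Z ∧ (¬Z ∨ Z)
= Y ∧ Z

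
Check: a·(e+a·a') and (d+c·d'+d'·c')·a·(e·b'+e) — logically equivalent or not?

Yes

E1: a·(e+a·a')
    = a·e   (complement / identity)
E2: (d+c·d'+d'·c')·a·(e·b'+e)
    = (d+c·d'+d'·c')·a·e   (absorption)
    = (d+d')·a·e   (distribution)
    = a·e   (complement / identity)
Both reduce to a·e, so they are equivalent.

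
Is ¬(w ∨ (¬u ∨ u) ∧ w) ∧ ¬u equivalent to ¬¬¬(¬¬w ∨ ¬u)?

No

E1: ¬(w ∨ (¬u ∨ u) ∧ w) ∧ ¬u
    = ¬(w ∨ w) ∧ ¬u   (complement / identity)
    = ¬w ∧ ¬u   (idempotence)
E2: ¬¬¬(¬¬w ∨ ¬u)
    = ¬(¬¬w ∨ ¬u)   (double negation)
    = ¬w ∧ u   (De Morgan)
These differ: at u=0, w=0, E1 = 1 but E2 = 0.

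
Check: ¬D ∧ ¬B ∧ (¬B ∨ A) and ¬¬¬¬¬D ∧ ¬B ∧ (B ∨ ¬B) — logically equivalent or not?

E1: ¬D ∧ ¬B ∧ (¬B ∨ A)
    = ¬D ∧ ¬B
E2: ¬¬¬¬¬D ∧ ¬B ∧ (B ∨ ¬B)
    = ¬¬¬D ∧ ¬B ∧ (B ∨ ¬B)
    = ¬¬¬D ∧ ¬B
    = ¬D ∧ ¬B
Both reduce to ¬D ∧ ¬B, so they are equivalent.

Yes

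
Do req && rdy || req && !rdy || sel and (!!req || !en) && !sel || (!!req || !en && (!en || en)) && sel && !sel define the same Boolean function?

E1: req && rdy || req && !rdy || sel
    = req || sel
E2: (!!req || !en) && !sel || (!!req || !en && (!en || en)) && sel && !sel
    = (!!req || !en || (!!req || !en && (!en || en)) && sel) && !sel
    = (!!req || !en || (!!req || !en) && sel) && !sel
    = (!!req || !en) && !sel
    = (req || !en) && !sel
These differ: at en=0, rdy=0, req=1, sel=1, E1 = 1 but E2 = 0.

No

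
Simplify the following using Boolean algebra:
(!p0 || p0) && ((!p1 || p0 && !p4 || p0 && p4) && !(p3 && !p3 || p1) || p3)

(!p0 || p0) && ((!p1 || p0 && !p4 || p0 && p4) && !(p3 && !p3 || p1) || p3)
= (!p0 || p0) && ((!p1 || p0) && !(p3 && !p3 || p1) || p3)   — distribution
= (!p0 || p0) && ((!p1 || p0) && !p1 || p3)   — complement / identity
= (!p1 || p0) && !p1 || p3   — complement / identity
= !p1 || p3   — absorption

!p1 || p3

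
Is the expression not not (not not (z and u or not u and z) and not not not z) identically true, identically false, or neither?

identically false

not not (not not (z and u or not u and z) and not not not z)
= not (not (z and u or not u and z) or not not z)   — De Morgan
= not (not z or not not z)   — distribution
= z and not z   — De Morgan
= False   — complement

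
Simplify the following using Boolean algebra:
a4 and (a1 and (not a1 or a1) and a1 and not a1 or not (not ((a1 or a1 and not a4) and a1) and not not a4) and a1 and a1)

a4 and (a1 and (not a1 or a1) and a1 and not a1 or not (not ((a1 or a1 and not a4) and a1) and not not a4) and a1 and a1)
= a4 and (a1 and (not a1 or a1) and a1 and not a1 or ((a1 or a1 and not a4) and a1 or not a4) and a1 and a1)
= a4 and (a1 and a1 and not a1 or ((a1 or a1 and not a4) and a1 or not a4) and a1 and a1)
= a4 and (a1 and not a1 or ((a1 or a1 and not a4) and a1 or not a4) and a1 and a1)
= a4 and (a1 and not a1 or (a1 and a1 or not a4) and a1 and a1)
= a4 and (a1 and not a1 or a1 and a1)
= a4 and a1

a4 and a1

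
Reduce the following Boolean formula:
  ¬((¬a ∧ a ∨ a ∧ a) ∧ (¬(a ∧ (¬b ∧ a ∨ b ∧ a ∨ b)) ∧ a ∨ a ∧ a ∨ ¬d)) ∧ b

¬((¬a ∧ a ∨ a ∧ a) ∧ (¬(a ∧ (¬b ∧ a ∨ b ∧ a ∨ b)) ∧ a ∨ a ∧ a ∨ ¬d)) ∧ b
= ¬((¬a ∧ a ∨ a ∧ a) ∧ (¬(a ∧ (a ∨ b)) ∧ a ∨ a ∧ a ∨ ¬d)) ∧ b   [distribution]
= ¬((¬a ∧ a ∨ a ∧ a) ∧ (¬a ∧ a ∨ a ∧ a ∨ ¬d)) ∧ b   [absorption]
= ¬(¬a ∧ a ∨ a ∧ a) ∧ b   [absorption]
= ¬a ∧ b   [distribution]

¬a ∧ b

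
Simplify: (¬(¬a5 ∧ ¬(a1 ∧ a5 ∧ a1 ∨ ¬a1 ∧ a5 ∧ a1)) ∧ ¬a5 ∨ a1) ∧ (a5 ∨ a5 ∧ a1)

a1 ∧ a5

(¬(¬a5 ∧ ¬(a1 ∧ a5 ∧ a1 ∨ ¬a1 ∧ a5 ∧ a1)) ∧ ¬a5 ∨ a1) ∧ (a5 ∨ a5 ∧ a1)
= (¬(¬a5 ∧ ¬(a5 ∧ a1)) ∧ ¬a5 ∨ a1) ∧ (a5 ∨ a5 ∧ a1)   [distribution]
= ((a5 ∨ a5 ∧ a1) ∧ ¬a5 ∨ a1) ∧ (a5 ∨ a5 ∧ a1)   [De Morgan]
= (a5 ∧ ¬a5 ∨ a1) ∧ (a5 ∨ a5 ∧ a1)   [absorption]
= a1 ∧ (a5 ∨ a5 ∧ a1)   [complement / identity]
= a1 ∧ a5   [absorption]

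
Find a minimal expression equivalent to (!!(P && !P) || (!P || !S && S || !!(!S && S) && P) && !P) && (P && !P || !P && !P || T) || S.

!P || S

(!!(P && !P) || (!P || !S && S || !!(!S && S) && P) && !P) && (P && !P || !P && !P || T) || S
= (!!(P && !P) || (!P || !S && S || !S && S && P) && !P) && (P && !P || !P && !P || T) || S   [double negation]
= (!!(P && !P) || (!P || !S && S) && !P) && (P && !P || !P && !P || T) || S   [absorption]
= (!!(P && !P) || !P && !P) && (P && !P || !P && !P || T) || S   [complement / identity]
= (P && !P || !P && !P) && (P && !P || !P && !P || T) || S   [double negation]
= P && !P || !P && !P || S   [absorption]
= !P || S   [distribution]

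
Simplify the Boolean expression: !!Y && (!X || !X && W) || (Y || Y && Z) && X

!!Y && (!X || !X && W) || (Y || Y && Z) && X
= !!Y && !X || (Y || Y && Z) && X   [absorption]
= !!Y && !X || Y && X   [absorption]
= Y && !X || Y && X   [double negation]
= Y   [distribution]

Y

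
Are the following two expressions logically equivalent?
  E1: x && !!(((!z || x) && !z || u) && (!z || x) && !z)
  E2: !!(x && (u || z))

No

E1: x && !!(((!z || x) && !z || u) && (!z || x) && !z)
    = x && !!((!z || x) && !z)   — absorption
    = x && !!!z   — absorption
    = x && !z   — double negation
E2: !!(x && (u || z))
    = x && (u || z)   — double negation
These differ: at u=0, x=1, z=0, E1 = 1 but E2 = 0.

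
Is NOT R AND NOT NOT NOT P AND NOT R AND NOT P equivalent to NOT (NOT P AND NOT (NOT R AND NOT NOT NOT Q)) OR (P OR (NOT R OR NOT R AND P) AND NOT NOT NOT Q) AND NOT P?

No

E1: NOT R AND NOT NOT NOT P AND NOT R AND NOT P
    = NOT R AND NOT P AND NOT R AND NOT P   — double negation
    = NOT R AND NOT P   — idempotence
E2: NOT (NOT P AND NOT (NOT R AND NOT NOT NOT Q)) OR (P OR (NOT R OR NOT R AND P) AND NOT NOT NOT Q) AND NOT P
    = NOT (NOT P AND NOT (NOT R AND NOT NOT NOT Q)) OR (P OR NOT R AND NOT NOT NOT Q) AND NOT P   — absorption
    = P OR NOT R AND NOT NOT NOT Q OR (P OR NOT R AND NOT NOT NOT Q) AND NOT P   — De Morgan
    = P OR NOT R AND NOT NOT NOT Q   — absorption
    = P OR NOT R AND NOT Q   — double negation
These differ: at P=1, Q=0, R=0, E1 = 0 but E2 = 1.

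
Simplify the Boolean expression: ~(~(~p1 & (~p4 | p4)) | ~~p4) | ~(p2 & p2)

~(~(~p1 & (~p4 | p4)) | ~~p4) | ~(p2 & p2)
= ~p1 & (~p4 | p4) & ~p4 | ~(p2 & p2)   (De Morgan)
= ~p1 & ~p4 | ~(p2 & p2)   (complement / identity)
= ~p1 & ~p4 | ~p2   (idempotence)

~p1 & ~p4 | ~p2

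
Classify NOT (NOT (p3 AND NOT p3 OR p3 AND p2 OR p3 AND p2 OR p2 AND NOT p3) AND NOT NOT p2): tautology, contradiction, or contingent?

NOT (NOT (p3 AND NOT p3 OR p3 AND p2 OR p3 AND p2 OR p2 AND NOT p3) AND NOT NOT p2)
= NOT (NOT (p3 AND p2 OR p3 AND p2 OR p2 AND NOT p3) AND NOT NOT p2)   (complement / identity)
= NOT (NOT (p3 AND p2 OR p2 AND NOT p3) AND NOT NOT p2)   (idempotence)
= p3 AND p2 OR p2 AND NOT p3 OR NOT p2   (De Morgan)
= p2 OR NOT p2   (distribution)
= TRUE   (complement)

tautology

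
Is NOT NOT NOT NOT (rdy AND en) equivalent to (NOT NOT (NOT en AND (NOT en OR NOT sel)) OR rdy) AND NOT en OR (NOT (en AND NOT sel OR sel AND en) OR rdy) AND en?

E1: NOT NOT NOT NOT (rdy AND en)
    = NOT NOT (rdy AND en)   (double negation)
    = rdy AND en   (double negation)
E2: (NOT NOT (NOT en AND (NOT en OR NOT sel)) OR rdy) AND NOT en OR (NOT (en AND NOT sel OR sel AND en) OR rdy) AND en
    = (NOT NOT NOT en OR rdy) AND NOT en OR (NOT (en AND NOT sel OR sel AND en) OR rdy) AND en   (absorption)
    = (NOT en OR rdy) AND NOT en OR (NOT (en AND NOT sel OR sel AND en) OR rdy) AND en   (double negation)
    = (NOT en OR rdy) AND NOT en OR (NOT en OR rdy) AND en   (distribution)
    = NOT en OR rdy   (distribution)
These differ: at en=0, rdy=1, sel=0, E1 = 0 but E2 = 1.

No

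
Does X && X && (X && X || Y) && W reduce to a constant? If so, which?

no

X && X && (X && X || Y) && W
= X && X && W   — absorption
= X && W   — idempotence
This depends on W, X, so it is not a constant.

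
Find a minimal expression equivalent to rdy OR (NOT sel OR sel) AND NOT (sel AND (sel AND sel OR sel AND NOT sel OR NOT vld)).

rdy OR NOT sel

rdy OR (NOT sel OR sel) AND NOT (sel AND (sel AND sel OR sel AND NOT sel OR NOT vld))
= rdy OR (NOT sel OR sel) AND NOT (sel AND (sel OR NOT vld))
= rdy OR NOT (sel AND (sel OR NOT vld))
= rdy OR NOT sel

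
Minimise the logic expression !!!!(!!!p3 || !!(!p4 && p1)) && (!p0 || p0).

!!!!(!!!p3 || !!(!p4 && p1)) && (!p0 || p0)
= !!!(!!p3 && !(!p4 && p1)) && (!p0 || p0)   [De Morgan]
= !!!(!!p3 && !(!p4 && p1))   [complement / identity]
= !!(!p3 || !p4 && p1)   [De Morgan]
= !p3 || !p4 && p1   [double negation]

!p3 || !p4 && p1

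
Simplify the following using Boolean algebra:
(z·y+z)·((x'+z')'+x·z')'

z·x'

(z·y+z)·((x'+z')'+x·z')'
= (z·y+z)·(x·z+x·z')'
= z·(x·z+x·z')'
= z·x'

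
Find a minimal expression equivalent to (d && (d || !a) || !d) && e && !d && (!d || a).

e && !d

(d && (d || !a) || !d) && e && !d && (!d || a)
= (d && (d || !a) || !d) && e && !d
= (d || !d) && e && !d
= e && !d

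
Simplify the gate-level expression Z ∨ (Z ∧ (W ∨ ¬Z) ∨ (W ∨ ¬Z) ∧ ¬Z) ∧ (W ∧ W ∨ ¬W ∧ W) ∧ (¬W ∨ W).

Z ∨ W

Z ∨ (Z ∧ (W ∨ ¬Z) ∨ (W ∨ ¬Z) ∧ ¬Z) ∧ (W ∧ W ∨ ¬W ∧ W) ∧ (¬W ∨ W)
= Z ∨ (Z ∧ (W ∨ ¬Z) ∨ (W ∨ ¬Z) ∧ ¬Z) ∧ W ∧ (¬W ∨ W)   [distribution]
= Z ∨ (Z ∧ (W ∨ ¬Z) ∨ (W ∨ ¬Z) ∧ ¬Z) ∧ W   [complement / identity]
= Z ∨ (W ∨ ¬Z) ∧ W   [distribution]
= Z ∨ W   [absorption]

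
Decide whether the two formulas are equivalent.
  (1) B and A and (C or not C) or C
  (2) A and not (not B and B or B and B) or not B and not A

E1: B and A and (C or not C) or C
    = B and A or C
E2: A and not (not B and B or B and B) or not B and not A
    = A and not B or not B and not A
    = not B
These differ: at A=0, B=1, C=1, E1 = 1 but E2 = 0.

No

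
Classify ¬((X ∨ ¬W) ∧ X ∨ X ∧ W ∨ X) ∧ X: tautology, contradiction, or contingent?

contradiction

¬((X ∨ ¬W) ∧ X ∨ X ∧ W ∨ X) ∧ X
= ¬(X ∨ X ∧ W ∨ X) ∧ X   (absorption)
= ¬(X ∨ X) ∧ X   (absorption)
= ¬X ∧ X   (idempotence)
= False   (complement)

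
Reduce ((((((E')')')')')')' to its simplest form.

E'

((((((E')')')')')')'
= ((((E')')')')'   [double negation]
= ((E')')'   [double negation]
= E'   [double negation]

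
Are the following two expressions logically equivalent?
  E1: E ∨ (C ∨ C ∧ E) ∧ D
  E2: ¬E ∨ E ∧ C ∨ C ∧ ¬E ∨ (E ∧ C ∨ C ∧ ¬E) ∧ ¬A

E1: E ∨ (C ∨ C ∧ E) ∧ D
    = E ∨ C ∧ D   [absorption]
E2: ¬E ∨ E ∧ C ∨ C ∧ ¬E ∨ (E ∧ C ∨ C ∧ ¬E) ∧ ¬A
    = ¬E ∨ E ∧ C ∨ C ∧ ¬E   [absorption]
    = ¬E ∨ C   [distribution]
These differ: at A=1, C=0, D=0, E=0, E1 = 0 but E2 = 1.

No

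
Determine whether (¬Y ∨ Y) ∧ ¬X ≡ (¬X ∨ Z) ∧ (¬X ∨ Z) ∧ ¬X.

E1: (¬Y ∨ Y) ∧ ¬X
    = ¬X
E2: (¬X ∨ Z) ∧ (¬X ∨ Z) ∧ ¬X
    = (¬X ∨ Z) ∧ ¬X
    = ¬X
Both reduce to ¬X, so they are equivalent.

Yes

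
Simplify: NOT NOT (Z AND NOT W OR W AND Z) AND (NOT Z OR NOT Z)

NOT NOT (Z AND NOT W OR W AND Z) AND (NOT Z OR NOT Z)
= NOT NOT (Z AND NOT W OR W AND Z) AND NOT Z   [idempotence]
= NOT NOT Z AND NOT Z   [distribution]
= Z AND NOT Z   [double negation]
= FALSE   [complement]

FALSE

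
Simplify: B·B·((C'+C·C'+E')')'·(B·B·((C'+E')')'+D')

B·B·((C'+C·C'+E')')'·(B·B·((C'+E')')'+D')
= B·B·((C'+E')')'·(B·B·((C'+E')')'+D')
= B·B·((C'+E')')'
= B·B·(C'+E')
= B·(C'+E')

B·(C'+E')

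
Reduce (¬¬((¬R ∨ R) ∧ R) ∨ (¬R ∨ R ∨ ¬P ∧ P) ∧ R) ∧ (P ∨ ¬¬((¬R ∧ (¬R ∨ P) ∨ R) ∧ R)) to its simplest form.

(¬¬((¬R ∨ R) ∧ R) ∨ (¬R ∨ R ∨ ¬P ∧ P) ∧ R) ∧ (P ∨ ¬¬((¬R ∧ (¬R ∨ P) ∨ R) ∧ R))
= (¬¬((¬R ∨ R) ∧ R) ∨ (¬R ∨ R ∨ ¬P ∧ P) ∧ R) ∧ (P ∨ ¬¬((¬R ∨ R) ∧ R))   [absorption]
= ¬¬((¬R ∨ R) ∧ R) ∨ (¬R ∨ R ∨ ¬P ∧ P) ∧ R ∧ P   [distribution]
= (¬R ∨ R) ∧ R ∨ (¬R ∨ R ∨ ¬P ∧ P) ∧ R ∧ P   [double negation]
= (¬R ∨ R) ∧ R ∨ (¬R ∨ R) ∧ R ∧ P   [complement / identity]
= (¬R ∨ R) ∧ R   [absorption]
= R   [complement / identity]

R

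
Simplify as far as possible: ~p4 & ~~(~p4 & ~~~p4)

~p4

~p4 & ~~(~p4 & ~~~p4)
= ~p4 & ~~(~p4 & ~p4)   (double negation)
= ~p4 & ~~~p4   (idempotence)
= ~p4 & ~p4   (double negation)
= ~p4   (idempotence)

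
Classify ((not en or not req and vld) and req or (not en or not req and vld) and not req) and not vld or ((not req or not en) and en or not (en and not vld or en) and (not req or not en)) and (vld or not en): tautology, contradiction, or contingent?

((not en or not req and vld) and req or (not en or not req and vld) and not req) and not vld or ((not req or not en) and en or not (en and not vld or en) and (not req or not en)) and (vld or not en)
= (not en or not req and vld) and not vld or ((not req or not en) and en or not (en and not vld or en) and (not req or not en)) and (vld or not en)   [distribution]
= (not en or not req and vld) and not vld or ((not req or not en) and en or not en and (not req or not en)) and (vld or not en)   [absorption]
= (not en or not req and vld) and not vld or (not req or not en) and (vld or not en)   [distribution]
= (not en or not req and vld) and not vld or not en or not req and vld   [distribution]
= not en or not req and vld   [absorption]
This depends on en, req, vld, so it is not a constant.

contingent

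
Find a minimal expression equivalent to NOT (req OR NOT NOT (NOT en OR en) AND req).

NOT (req OR NOT NOT (NOT en OR en) AND req)
= NOT (req OR (NOT en OR en) AND req)   — double negation
= NOT (req OR req)   — complement / identity
= NOT req   — idempotence

NOT req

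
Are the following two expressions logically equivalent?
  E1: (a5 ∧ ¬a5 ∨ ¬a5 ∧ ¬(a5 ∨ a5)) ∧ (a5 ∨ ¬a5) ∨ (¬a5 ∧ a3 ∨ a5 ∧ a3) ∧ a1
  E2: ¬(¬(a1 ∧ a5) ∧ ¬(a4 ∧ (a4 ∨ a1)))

E1: (a5 ∧ ¬a5 ∨ ¬a5 ∧ ¬(a5 ∨ a5)) ∧ (a5 ∨ ¬a5) ∨ (¬a5 ∧ a3 ∨ a5 ∧ a3) ∧ a1
    = (a5 ∧ ¬a5 ∨ ¬a5 ∧ ¬a5) ∧ (a5 ∨ ¬a5) ∨ (¬a5 ∧ a3 ∨ a5 ∧ a3) ∧ a1   — idempotence
    = ¬a5 ∧ (a5 ∨ ¬a5) ∨ (¬a5 ∧ a3 ∨ a5 ∧ a3) ∧ a1   — distribution
    = ¬a5 ∧ (a5 ∨ ¬a5) ∨ a3 ∧ a1   — distribution
    = ¬a5 ∨ a3 ∧ a1   — complement / identity
E2: ¬(¬(a1 ∧ a5) ∧ ¬(a4 ∧ (a4 ∨ a1)))
    = ¬(¬(a1 ∧ a5) ∧ ¬a4)   — absorption
    = a1 ∧ a5 ∨ a4   — De Morgan
These differ: at a1=0, a3=0, a4=0, a5=0, E1 = 1 but E2 = 0.

No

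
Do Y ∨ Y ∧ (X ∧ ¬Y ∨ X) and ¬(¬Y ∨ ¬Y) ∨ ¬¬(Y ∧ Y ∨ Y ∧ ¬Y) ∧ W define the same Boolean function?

E1: Y ∨ Y ∧ (X ∧ ¬Y ∨ X)
    = Y ∨ Y ∧ X   — absorption
    = Y   — absorption
E2: ¬(¬Y ∨ ¬Y) ∨ ¬¬(Y ∧ Y ∨ Y ∧ ¬Y) ∧ W
    = ¬¬Y ∨ ¬¬(Y ∧ Y ∨ Y ∧ ¬Y) ∧ W   — idempotence
    = ¬¬Y ∨ ¬¬Y ∧ W   — distribution
    = ¬¬Y   — absorption
    = Y   — double negation
Both reduce to Y, so they are equivalent.

Yes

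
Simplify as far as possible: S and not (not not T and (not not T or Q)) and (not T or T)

S and not T

S and not (not not T and (not not T or Q)) and (not T or T)
= S and not not not T and (not T or T)
= S and not not not T
= S and not T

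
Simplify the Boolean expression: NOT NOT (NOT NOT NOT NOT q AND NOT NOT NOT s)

NOT NOT (NOT NOT NOT NOT q AND NOT NOT NOT s)
= NOT NOT NOT NOT q AND NOT NOT NOT s   (double negation)
= NOT NOT NOT NOT q AND NOT s   (double negation)
= NOT NOT q AND NOT s   (double negation)
= q AND NOT s   (double negation)

q AND NOT s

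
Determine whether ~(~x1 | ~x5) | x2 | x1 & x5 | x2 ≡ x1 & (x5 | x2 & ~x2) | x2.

E1: ~(~x1 | ~x5) | x2 | x1 & x5 | x2
    = x1 & x5 | x2 | x1 & x5 | x2   — De Morgan
    = x1 & x5 | x2   — idempotence
E2: x1 & (x5 | x2 & ~x2) | x2
    = x1 & x5 | x2   — complement / identity
Both reduce to x1 & x5 | x2, so they are equivalent.

Yes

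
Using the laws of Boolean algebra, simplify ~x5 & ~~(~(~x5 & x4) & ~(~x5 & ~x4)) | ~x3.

~x3

~x5 & ~~(~(~x5 & x4) & ~(~x5 & ~x4)) | ~x3
= ~x5 & ~(~x5 & x4 | ~x5 & ~x4) | ~x3   (De Morgan)
= ~x5 & ~~x5 | ~x3   (distribution)
= ~x5 & x5 | ~x3   (double negation)
= ~x3   (complement / identity)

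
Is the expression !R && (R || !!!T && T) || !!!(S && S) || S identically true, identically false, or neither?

!R && (R || !!!T && T) || !!!(S && S) || S
= !R && (R || !T && T) || !!!(S && S) || S   [double negation]
= !R && R || !!!(S && S) || S   [complement / identity]
= !!!(S && S) || S   [complement / identity]
= !(S && S) || S   [double negation]
= !S || S   [idempotence]
= true   [complement]

identically true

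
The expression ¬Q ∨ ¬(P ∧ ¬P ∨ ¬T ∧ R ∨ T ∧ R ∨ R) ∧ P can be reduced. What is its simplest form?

¬Q ∨ ¬(P ∧ ¬P ∨ ¬T ∧ R ∨ T ∧ R ∨ R) ∧ P
= ¬Q ∨ ¬(P ∧ ¬P ∨ R ∨ R) ∧ P   — distribution
= ¬Q ∨ ¬(R ∨ R) ∧ P   — complement / identity
= ¬Q ∨ ¬R ∧ P   — idempotence

¬Q ∨ ¬R ∧ P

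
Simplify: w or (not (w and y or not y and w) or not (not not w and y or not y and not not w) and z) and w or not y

w or not y

w or (not (w and y or not y and w) or not (not not w and y or not y and not not w) and z) and w or not y
= w or (not (w and y or not y and w) or not (w and y or not y and not not w) and z) and w or not y   (double negation)
= w or (not (w and y or not y and w) or not (w and y or not y and w) and z) and w or not y   (double negation)
= w or not (w and y or not y and w) and w or not y   (absorption)
= w or not w and w or not y   (distribution)
= w or not y   (complement / identity)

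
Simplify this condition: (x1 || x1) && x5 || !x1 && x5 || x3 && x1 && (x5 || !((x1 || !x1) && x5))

x5 || x3 && x1

(x1 || x1) && x5 || !x1 && x5 || x3 && x1 && (x5 || !((x1 || !x1) && x5))
= x1 && x5 || !x1 && x5 || x3 && x1 && (x5 || !((x1 || !x1) && x5))   [idempotence]
= x5 || x3 && x1 && (x5 || !((x1 || !x1) && x5))   [distribution]
= x5 || x3 && x1 && (x5 || !x5)   [complement / identity]
= x5 || x3 && x1   [complement / identity]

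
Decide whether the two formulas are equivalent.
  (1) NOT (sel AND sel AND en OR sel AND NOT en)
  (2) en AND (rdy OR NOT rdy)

E1: NOT (sel AND sel AND en OR sel AND NOT en)
    = NOT (sel AND en OR sel AND NOT en)
    = NOT sel
E2: en AND (rdy OR NOT rdy)
    = en
These differ: at en=0, rdy=0, sel=0, E1 = 1 but E2 = 0.

No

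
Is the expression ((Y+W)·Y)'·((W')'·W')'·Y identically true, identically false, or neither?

identically false

((Y+W)·Y)'·((W')'·W')'·Y
= ((Y+W)·Y)'·(W'+W)·Y   [De Morgan]
= ((Y+W)·Y)'·Y   [complement / identity]
= Y'·Y   [absorption]
= 0   [complement]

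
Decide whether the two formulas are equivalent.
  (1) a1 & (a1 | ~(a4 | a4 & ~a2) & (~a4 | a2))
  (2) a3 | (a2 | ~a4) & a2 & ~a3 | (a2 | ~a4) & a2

E1: a1 & (a1 | ~(a4 | a4 & ~a2) & (~a4 | a2))
    = a1 & (a1 | ~a4 & (~a4 | a2))   — absorption
    = a1 & (a1 | ~a4)   — absorption
    = a1   — absorption
E2: a3 | (a2 | ~a4) & a2 & ~a3 | (a2 | ~a4) & a2
    = a3 | (a2 | ~a4) & a2   — absorption
    = a3 | a2   — absorption
These differ: at a1=0, a2=0, a3=1, a4=1, E1 = 0 but E2 = 1.

No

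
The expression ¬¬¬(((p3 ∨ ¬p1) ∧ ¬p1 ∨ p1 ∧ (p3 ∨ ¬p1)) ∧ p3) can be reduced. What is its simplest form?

¬p3

¬¬¬(((p3 ∨ ¬p1) ∧ ¬p1 ∨ p1 ∧ (p3 ∨ ¬p1)) ∧ p3)
= ¬¬¬((p3 ∨ ¬p1) ∧ p3)   [distribution]
= ¬¬¬p3   [absorption]
= ¬p3   [double negation]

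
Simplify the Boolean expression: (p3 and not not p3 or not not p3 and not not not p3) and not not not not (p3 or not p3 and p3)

(p3 and not not p3 or not not p3 and not not not p3) and not not not not (p3 or not p3 and p3)
= (p3 and not not p3 or not not p3 and not p3) and not not not not (p3 or not p3 and p3)
= (p3 and not not p3 or not not p3 and not p3) and not not (p3 or not p3 and p3)
= not not p3 and not not (p3 or not p3 and p3)
= not not p3 and not not p3
= not not p3
= p3

p3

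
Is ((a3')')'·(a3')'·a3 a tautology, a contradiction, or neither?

((a3')')'·(a3')'·a3
= a3'·(a3')'·a3   [double negation]
= a3'·a3·a3   [double negation]
= a3'·a3   [idempotence]
= 0   [complement]

contradiction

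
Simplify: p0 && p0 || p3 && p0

p0 && p0 || p3 && p0
= p0 && (p0 || p3)   (distribution)
= p0   (absorption)

p0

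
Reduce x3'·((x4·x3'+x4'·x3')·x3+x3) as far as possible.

0

x3'·((x4·x3'+x4'·x3')·x3+x3)
= x3'·(x3'·x3+x3)   [distribution]
= x3'·x3   [complement / identity]
= 0   [complement]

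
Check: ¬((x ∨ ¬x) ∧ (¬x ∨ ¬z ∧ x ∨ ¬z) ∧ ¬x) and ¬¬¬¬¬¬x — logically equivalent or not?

E1: ¬((x ∨ ¬x) ∧ (¬x ∨ ¬z ∧ x ∨ ¬z) ∧ ¬x)
    = ¬((¬x ∨ ¬z ∧ x ∨ ¬z) ∧ ¬x)   (complement / identity)
    = ¬((¬x ∨ ¬z) ∧ ¬x)   (absorption)
    = ¬¬x   (absorption)
    = x   (double negation)
E2: ¬¬¬¬¬¬x
    = ¬¬¬¬x   (double negation)
    = ¬¬x   (double negation)
    = x   (double negation)
Both reduce to x, so they are equivalent.

Yes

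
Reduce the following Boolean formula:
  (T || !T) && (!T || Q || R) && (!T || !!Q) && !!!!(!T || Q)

(T || !T) && (!T || Q || R) && (!T || !!Q) && !!!!(!T || Q)
= (T || !T) && (!T || Q || R) && (!T || Q) && !!!!(!T || Q)   — double negation
= (T || !T) && (!T || Q || R) && (!T || Q) && !!(!T || Q)   — double negation
= (T || !T) && (!T || Q) && !!(!T || Q)   — absorption
= (!T || Q) && !!(!T || Q)   — complement / identity
= (!T || Q) && (!T || Q)   — double negation
= !T || Q   — idempotence

!T || Q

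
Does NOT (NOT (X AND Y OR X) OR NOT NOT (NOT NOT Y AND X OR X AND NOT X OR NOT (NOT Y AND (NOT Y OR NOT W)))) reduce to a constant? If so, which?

no

NOT (NOT (X AND Y OR X) OR NOT NOT (NOT NOT Y AND X OR X AND NOT X OR NOT (NOT Y AND (NOT Y OR NOT W))))
= NOT (NOT X OR NOT NOT (NOT NOT Y AND X OR X AND NOT X OR NOT (NOT Y AND (NOT Y OR NOT W))))   [absorption]
= X AND NOT (NOT NOT Y AND X OR X AND NOT X OR NOT (NOT Y AND (NOT Y OR NOT W)))   [De Morgan]
= X AND NOT (NOT NOT Y AND X OR NOT (NOT Y AND (NOT Y OR NOT W)))   [complement / identity]
= X AND NOT (NOT NOT Y AND X OR NOT NOT Y)   [absorption]
= X AND NOT NOT NOT Y   [absorption]
= X AND NOT Y   [double negation]
This depends on X, Y, so it is not a constant.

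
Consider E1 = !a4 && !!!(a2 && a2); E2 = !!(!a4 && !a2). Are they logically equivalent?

E1: !a4 && !!!(a2 && a2)
    = !a4 && !!!a2   — idempotence
    = !a4 && !a2   — double negation
E2: !!(!a4 && !a2)
    = !a4 && !a2   — double negation
Both reduce to !a4 && !a2, so they are equivalent.

Yes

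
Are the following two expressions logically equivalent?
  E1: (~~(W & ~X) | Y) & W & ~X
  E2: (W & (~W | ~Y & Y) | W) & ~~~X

E1: (~~(W & ~X) | Y) & W & ~X
    = (W & ~X | Y) & W & ~X   (double negation)
    = W & ~X   (absorption)
E2: (W & (~W | ~Y & Y) | W) & ~~~X
    = (W & ~W | W) & ~~~X   (complement / identity)
    = W & ~~~X   (complement / identity)
    = W & ~X   (double negation)
Both reduce to W & ~X, so they are equivalent.

Yes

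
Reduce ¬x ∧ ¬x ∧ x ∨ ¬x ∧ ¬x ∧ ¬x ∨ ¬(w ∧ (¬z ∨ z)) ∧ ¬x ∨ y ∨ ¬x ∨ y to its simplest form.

¬x ∨ y

¬x ∧ ¬x ∧ x ∨ ¬x ∧ ¬x ∧ ¬x ∨ ¬(w ∧ (¬z ∨ z)) ∧ ¬x ∨ y ∨ ¬x ∨ y
= ¬x ∧ ¬x ∧ x ∨ ¬x ∧ ¬x ∧ ¬x ∨ ¬w ∧ ¬x ∨ y ∨ ¬x ∨ y   [complement / identity]
= ¬x ∧ ¬x ∨ ¬w ∧ ¬x ∨ y ∨ ¬x ∨ y   [distribution]
= (¬x ∨ ¬w) ∧ ¬x ∨ y ∨ ¬x ∨ y   [distribution]
= ¬x ∨ y ∨ ¬x ∨ y   [absorption]
= ¬x ∨ y   [idempotence]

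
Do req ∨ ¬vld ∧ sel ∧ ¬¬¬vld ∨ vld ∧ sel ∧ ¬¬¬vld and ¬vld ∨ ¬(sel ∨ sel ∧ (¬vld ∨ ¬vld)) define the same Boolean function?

E1: req ∨ ¬vld ∧ sel ∧ ¬¬¬vld ∨ vld ∧ sel ∧ ¬¬¬vld
    = req ∨ sel ∧ ¬¬¬vld   (distribution)
    = req ∨ sel ∧ ¬vld   (double negation)
E2: ¬vld ∨ ¬(sel ∨ sel ∧ (¬vld ∨ ¬vld))
    = ¬vld ∨ ¬(sel ∨ sel ∧ ¬vld)   (idempotence)
    = ¬vld ∨ ¬sel   (absorption)
These differ: at req=0, sel=0, vld=0, E1 = 0 but E2 = 1.

No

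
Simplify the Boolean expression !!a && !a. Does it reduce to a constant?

!!a && !a
= a && !a   [double negation]
= false   [complement]

false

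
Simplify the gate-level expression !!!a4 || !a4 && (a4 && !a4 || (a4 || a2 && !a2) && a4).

!!!a4 || !a4 && (a4 && !a4 || (a4 || a2 && !a2) && a4)
= !!!a4 || !a4 && (a4 && !a4 || a4 && a4)   (complement / identity)
= !!!a4 || !a4 && a4   (distribution)
= !!!a4   (complement / identity)
= !a4   (double negation)

!a4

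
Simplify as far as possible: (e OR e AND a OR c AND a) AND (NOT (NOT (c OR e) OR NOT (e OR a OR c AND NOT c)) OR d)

e OR c AND a

(e OR e AND a OR c AND a) AND (NOT (NOT (c OR e) OR NOT (e OR a OR c AND NOT c)) OR d)
= (e OR c AND a) AND (NOT (NOT (c OR e) OR NOT (e OR a OR c AND NOT c)) OR d)   (absorption)
= (e OR c AND a) AND ((c OR e) AND (e OR a OR c AND NOT c) OR d)   (De Morgan)
= (e OR c AND a) AND ((c OR e) AND (e OR a) OR d)   (complement / identity)
= (e OR c AND a) AND (e OR c AND a OR d)   (distribution)
= e OR c AND a   (absorption)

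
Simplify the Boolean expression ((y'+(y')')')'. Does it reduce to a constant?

1

((y'+(y')')')'
= y'+(y')'   [double negation]
= y'+y   [double negation]
= 1   [complement]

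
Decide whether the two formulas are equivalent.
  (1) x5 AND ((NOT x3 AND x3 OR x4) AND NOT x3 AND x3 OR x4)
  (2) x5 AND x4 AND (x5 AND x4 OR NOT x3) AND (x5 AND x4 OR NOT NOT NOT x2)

E1: x5 AND ((NOT x3 AND x3 OR x4) AND NOT x3 AND x3 OR x4)
    = x5 AND (NOT x3 AND x3 OR x4)
    = x5 AND x4
E2: x5 AND x4 AND (x5 AND x4 OR NOT x3) AND (x5 AND x4 OR NOT NOT NOT x2)
    = x5 AND x4 AND (x5 AND x4 OR NOT x3) AND (x5 AND x4 OR NOT x2)
    = x5 AND x4 AND (x5 AND x4 OR NOT x2)
    = x5 AND x4
Both reduce to x5 AND x4, so they are equivalent.

Yes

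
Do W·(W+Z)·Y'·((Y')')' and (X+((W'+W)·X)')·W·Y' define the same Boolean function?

E1: W·(W+Z)·Y'·((Y')')'
    = W·Y'·((Y')')'   (absorption)
    = W·Y'·Y'   (double negation)
    = W·Y'   (idempotence)
E2: (X+((W'+W)·X)')·W·Y'
    = (X+X')·W·Y'   (complement / identity)
    = W·Y'   (complement / identity)
Both reduce to W·Y', so they are equivalent.

Yes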